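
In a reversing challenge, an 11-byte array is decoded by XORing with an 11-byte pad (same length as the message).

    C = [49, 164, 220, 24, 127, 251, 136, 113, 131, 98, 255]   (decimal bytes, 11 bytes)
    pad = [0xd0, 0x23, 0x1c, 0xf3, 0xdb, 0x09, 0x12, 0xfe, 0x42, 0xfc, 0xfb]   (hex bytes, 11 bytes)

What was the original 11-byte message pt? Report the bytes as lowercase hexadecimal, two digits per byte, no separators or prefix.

e187c0eba4f29a8fc19e04

XOR is its own inverse, so applying the key byte-wise gives the result directly.
00110001 ^ 11010000 = 11100001
10100100 ^ 00100011 = 10000111
11011100 ^ 00011100 = 11000000
00011000 ^ 11110011 = 11101011
01111111 ^ 11011011 = 10100100
11111011 ^ 00001001 = 11110010
10001000 ^ 00010010 = 10011010
01110001 ^ 11111110 = 10001111
10000011 ^ 01000010 = 11000001
01100010 ^ 11111100 = 10011110
11111111 ^ 11111011 = 00000100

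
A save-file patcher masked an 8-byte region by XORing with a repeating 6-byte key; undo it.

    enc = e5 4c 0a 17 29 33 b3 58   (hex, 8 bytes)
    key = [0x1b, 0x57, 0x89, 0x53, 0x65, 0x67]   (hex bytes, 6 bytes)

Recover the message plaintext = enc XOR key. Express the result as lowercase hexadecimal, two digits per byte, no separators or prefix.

The 6-byte key repeats, so the effective keystream is 1b 57 89 53 65 67 1b 57.
byte 0: e5 xor 1b = fe
byte 1: 4c xor 57 = 1b
byte 2: 0a xor 89 = 83
byte 3: 17 xor 53 = 44
byte 4: 29 xor 65 = 4c
byte 5: 33 xor 67 = 54
byte 6: b3 xor 1b = a8
byte 7: 58 xor 57 = 0f

fe1b83444c54a80f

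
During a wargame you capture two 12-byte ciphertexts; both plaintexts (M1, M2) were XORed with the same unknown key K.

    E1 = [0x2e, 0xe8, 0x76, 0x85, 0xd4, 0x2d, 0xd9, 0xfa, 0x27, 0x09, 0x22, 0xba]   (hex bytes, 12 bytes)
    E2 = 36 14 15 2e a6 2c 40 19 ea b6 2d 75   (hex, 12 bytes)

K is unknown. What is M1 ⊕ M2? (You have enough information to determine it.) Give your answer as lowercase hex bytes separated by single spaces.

18 fc 63 ab 72 01 99 e3 cd bf 0f cf

E1 ⊕ E2 = (M1 ⊕ K) ⊕ (M2 ⊕ K) = M1 ⊕ M2 — the shared key cancels under XOR.
byte 0: 2e ^ 36 = 18
byte 1: e8 ^ 14 = fc
byte 2: 76 ^ 15 = 63
byte 3: 85 ^ 2e = ab
byte 4: d4 ^ a6 = 72
byte 5: 2d ^ 2c = 01
byte 6: d9 ^ 40 = 99
byte 7: fa ^ 19 = e3
byte 8: 27 ^ ea = cd
byte 9: 09 ^ b6 = bf
byte 10: 22 ^ 2d = 0f
byte 11: ba ^ 75 = cf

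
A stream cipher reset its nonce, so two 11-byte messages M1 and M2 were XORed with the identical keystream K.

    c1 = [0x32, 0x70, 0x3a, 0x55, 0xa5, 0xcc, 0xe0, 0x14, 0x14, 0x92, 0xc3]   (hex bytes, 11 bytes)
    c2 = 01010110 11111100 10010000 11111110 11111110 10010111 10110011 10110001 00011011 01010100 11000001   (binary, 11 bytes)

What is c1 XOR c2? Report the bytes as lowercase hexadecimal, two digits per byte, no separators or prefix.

648caaab5b5b53a50fc602

c1 ⊕ c2 = (M1 ⊕ K) ⊕ (M2 ⊕ K) = M1 ⊕ M2 — the shared key cancels under XOR.
 50 ^  86 = 100
112 ^ 252 = 140
 58 ^ 144 = 170
 85 ^ 254 = 171
165 ^ 254 =  91
204 ^ 151 =  91
224 ^ 179 =  83
 20 ^ 177 = 165
 20 ^  27 =  15
146 ^  84 = 198
195 ^ 193 =   2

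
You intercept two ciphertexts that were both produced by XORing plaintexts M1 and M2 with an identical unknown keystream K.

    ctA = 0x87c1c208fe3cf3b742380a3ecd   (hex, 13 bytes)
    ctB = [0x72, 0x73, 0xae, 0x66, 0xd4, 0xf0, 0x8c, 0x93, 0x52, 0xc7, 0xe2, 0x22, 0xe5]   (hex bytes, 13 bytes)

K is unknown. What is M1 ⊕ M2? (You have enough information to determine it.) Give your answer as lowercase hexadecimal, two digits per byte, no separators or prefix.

f5b26c6e2acc7f2410ffe81c28

ctA ⊕ ctB = (M1 ⊕ K) ⊕ (M2 ⊕ K) = M1 ⊕ M2 — the shared key cancels under XOR.
87 XOR 72 = f5
c1 XOR 73 = b2
c2 XOR ae = 6c
08 XOR 66 = 6e
fe XOR d4 = 2a
3c XOR f0 = cc
f3 XOR 8c = 7f
b7 XOR 93 = 24
42 XOR 52 = 10
38 XOR c7 = ff
0a XOR e2 = e8
3e XOR 22 = 1c
cd XOR e5 = 28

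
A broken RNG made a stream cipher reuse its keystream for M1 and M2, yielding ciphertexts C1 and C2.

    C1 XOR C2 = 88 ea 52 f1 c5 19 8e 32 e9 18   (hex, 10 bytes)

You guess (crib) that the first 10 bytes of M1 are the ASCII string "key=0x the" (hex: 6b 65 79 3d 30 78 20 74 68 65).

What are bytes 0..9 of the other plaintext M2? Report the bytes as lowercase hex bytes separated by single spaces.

Since C1 ⊕ C2 = M1 ⊕ M2, XORing with the guessed M1 bytes yields the corresponding M2 bytes: M2 = (C1 ⊕ C2) ⊕ M1.
10001000 xor 01101011 = 11100011
11101010 xor 01100101 = 10001111
01010010 xor 01111001 = 00101011
11110001 xor 00111101 = 11001100
11000101 xor 00110000 = 11110101
00011001 xor 01111000 = 01100001
10001110 xor 00100000 = 10101110
00110010 xor 01110100 = 01000110
11101001 xor 01101000 = 10000001
00011000 xor 01100101 = 01111101

e3 8f 2b cc f5 61 ae 46 81 7d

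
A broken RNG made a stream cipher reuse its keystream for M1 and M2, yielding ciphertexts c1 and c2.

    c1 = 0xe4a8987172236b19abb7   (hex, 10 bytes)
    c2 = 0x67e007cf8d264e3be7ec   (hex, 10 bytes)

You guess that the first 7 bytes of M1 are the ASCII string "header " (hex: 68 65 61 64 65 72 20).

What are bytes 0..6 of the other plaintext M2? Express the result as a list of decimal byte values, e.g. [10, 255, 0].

[235, 45, 254, 218, 154, 119, 5]

First, c1 ⊕ c2 = (M1 ⊕ K) ⊕ (M2 ⊕ K) = M1 ⊕ M2, so the key drops out. Then M2 = (M1 ⊕ M2) ⊕ M1 over the first 7 bytes.
byte 0: (e4 ^ 67) ^ 68 = 83 ^ 68 = eb
byte 1: (a8 ^ e0) ^ 65 = 48 ^ 65 = 2d
byte 2: (98 ^ 07) ^ 61 = 9f ^ 61 = fe
byte 3: (71 ^ cf) ^ 64 = be ^ 64 = da
byte 4: (72 ^ 8d) ^ 65 = ff ^ 65 = 9a
byte 5: (23 ^ 26) ^ 72 = 05 ^ 72 = 77
byte 6: (6b ^ 4e) ^ 20 = 25 ^ 20 = 05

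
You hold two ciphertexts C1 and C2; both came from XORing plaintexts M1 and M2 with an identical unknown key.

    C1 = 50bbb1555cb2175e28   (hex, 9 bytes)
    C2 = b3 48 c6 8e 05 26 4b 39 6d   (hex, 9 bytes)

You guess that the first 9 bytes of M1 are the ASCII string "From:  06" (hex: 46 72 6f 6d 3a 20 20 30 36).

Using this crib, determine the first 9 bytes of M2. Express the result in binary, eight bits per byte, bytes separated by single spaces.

First, C1 ⊕ C2 = (M1 ⊕ K) ⊕ (M2 ⊕ K) = M1 ⊕ M2, so the key drops out. Then M2 = (M1 ⊕ M2) ⊕ M1 over the first 9 bytes.
byte 0: (50 ^ b3) ^ 46 = e3 ^ 46 = a5
byte 1: (bb ^ 48) ^ 72 = f3 ^ 72 = 81
byte 2: (b1 ^ c6) ^ 6f = 77 ^ 6f = 18
byte 3: (55 ^ 8e) ^ 6d = db ^ 6d = b6
byte 4: (5c ^ 05) ^ 3a = 59 ^ 3a = 63
byte 5: (b2 ^ 26) ^ 20 = 94 ^ 20 = b4
byte 6: (17 ^ 4b) ^ 20 = 5c ^ 20 = 7c
byte 7: (5e ^ 39) ^ 30 = 67 ^ 30 = 57
byte 8: (28 ^ 6d) ^ 36 = 45 ^ 36 = 73

10100101 10000001 00011000 10110110 01100011 10110100 01111100 01010111 01110011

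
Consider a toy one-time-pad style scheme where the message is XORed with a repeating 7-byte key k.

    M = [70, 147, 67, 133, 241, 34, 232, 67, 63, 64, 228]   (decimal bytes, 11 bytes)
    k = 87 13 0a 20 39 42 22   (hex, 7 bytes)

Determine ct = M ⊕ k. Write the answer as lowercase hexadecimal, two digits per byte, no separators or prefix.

The 7-byte key repeats, so the effective keystream is 87 13 0a 20 39 42 22 87 13 0a 20.
byte 0: 46 ⊕ 87 = c1
byte 1: 93 ⊕ 13 = 80
byte 2: 43 ⊕ 0a = 49
byte 3: 85 ⊕ 20 = a5
byte 4: f1 ⊕ 39 = c8
byte 5: 22 ⊕ 42 = 60
byte 6: e8 ⊕ 22 = ca
byte 7: 43 ⊕ 87 = c4
byte 8: 3f ⊕ 13 = 2c
byte 9: 40 ⊕ 0a = 4a
byte 10: e4 ⊕ 20 = c4

c18049a5c860cac42c4ac4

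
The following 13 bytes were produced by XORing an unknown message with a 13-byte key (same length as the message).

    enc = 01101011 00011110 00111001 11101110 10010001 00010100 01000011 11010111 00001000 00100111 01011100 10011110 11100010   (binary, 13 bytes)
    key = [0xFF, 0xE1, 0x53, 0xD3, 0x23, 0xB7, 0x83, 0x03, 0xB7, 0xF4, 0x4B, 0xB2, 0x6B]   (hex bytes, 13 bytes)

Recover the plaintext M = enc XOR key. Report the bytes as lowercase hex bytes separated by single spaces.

XOR is its own inverse, so applying the key byte-wise gives the result directly.
6b xor ff = 94
1e xor e1 = ff
39 xor 53 = 6a
ee xor d3 = 3d
91 xor 23 = b2
14 xor b7 = a3
43 xor 83 = c0
d7 xor 03 = d4
08 xor b7 = bf
27 xor f4 = d3
5c xor 4b = 17
9e xor b2 = 2c
e2 xor 6b = 89

94 ff 6a 3d b2 a3 c0 d4 bf d3 17 2c 89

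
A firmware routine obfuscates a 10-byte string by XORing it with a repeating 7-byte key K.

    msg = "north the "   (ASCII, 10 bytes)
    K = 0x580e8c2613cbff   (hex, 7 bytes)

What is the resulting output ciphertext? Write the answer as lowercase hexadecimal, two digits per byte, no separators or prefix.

The 7-byte key repeats, so the effective keystream is 58 0e 8c 26 13 cb ff 58 0e 8c.
byte 0: 01101110 ⊕ 01011000 = 00110110
byte 1: 01101111 ⊕ 00001110 = 01100001
byte 2: 01110010 ⊕ 10001100 = 11111110
byte 3: 01110100 ⊕ 00100110 = 01010010
byte 4: 01101000 ⊕ 00010011 = 01111011
byte 5: 00100000 ⊕ 11001011 = 11101011
byte 6: 01110100 ⊕ 11111111 = 10001011
byte 7: 01101000 ⊕ 01011000 = 00110000
byte 8: 01100101 ⊕ 00001110 = 01101011
byte 9: 00100000 ⊕ 10001100 = 10101100

3661fe527beb8b306bac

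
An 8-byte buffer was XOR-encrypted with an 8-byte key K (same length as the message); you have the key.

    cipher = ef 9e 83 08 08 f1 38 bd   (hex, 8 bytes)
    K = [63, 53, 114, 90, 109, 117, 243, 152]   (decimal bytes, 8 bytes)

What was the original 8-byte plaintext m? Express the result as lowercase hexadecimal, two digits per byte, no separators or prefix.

d0abf1526584cb25

XOR is its own inverse, so applying the key byte-wise gives the result directly.
ef ⊕ 3f = d0
9e ⊕ 35 = ab
83 ⊕ 72 = f1
08 ⊕ 5a = 52
08 ⊕ 6d = 65
f1 ⊕ 75 = 84
38 ⊕ f3 = cb
bd ⊕ 98 = 25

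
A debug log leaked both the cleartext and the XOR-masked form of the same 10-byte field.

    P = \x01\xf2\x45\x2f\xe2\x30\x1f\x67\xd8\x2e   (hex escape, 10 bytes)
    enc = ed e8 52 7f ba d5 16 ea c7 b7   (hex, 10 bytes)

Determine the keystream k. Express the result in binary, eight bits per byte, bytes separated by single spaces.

Since enc = P ⊕ k, XORing both sides with P gives k = P ⊕ enc.
byte 0: 01 XOR ed = ec
byte 1: f2 XOR e8 = 1a
byte 2: 45 XOR 52 = 17
byte 3: 2f XOR 7f = 50
byte 4: e2 XOR ba = 58
byte 5: 30 XOR d5 = e5
byte 6: 1f XOR 16 = 09
byte 7: 67 XOR ea = 8d
byte 8: d8 XOR c7 = 1f
byte 9: 2e XOR b7 = 99

11101100 00011010 00010111 01010000 01011000 11100101 00001001 10001101 00011111 10011001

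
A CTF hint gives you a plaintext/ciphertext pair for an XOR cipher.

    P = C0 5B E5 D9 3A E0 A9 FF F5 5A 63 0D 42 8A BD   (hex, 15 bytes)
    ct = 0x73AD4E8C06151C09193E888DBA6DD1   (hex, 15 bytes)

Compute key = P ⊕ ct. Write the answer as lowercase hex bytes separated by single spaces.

Since ct = P ⊕ key, XORing both sides with P gives key = P ⊕ ct.
c0 XOR 73 = b3
5b XOR ad = f6
e5 XOR 4e = ab
d9 XOR 8c = 55
3a XOR 06 = 3c
e0 XOR 15 = f5
a9 XOR 1c = b5
ff XOR 09 = f6
f5 XOR 19 = ec
5a XOR 3e = 64
63 XOR 88 = eb
0d XOR 8d = 80
42 XOR ba = f8
8a XOR 6d = e7
bd XOR d1 = 6c

b3 f6 ab 55 3c f5 b5 f6 ec 64 eb 80 f8 e7 6c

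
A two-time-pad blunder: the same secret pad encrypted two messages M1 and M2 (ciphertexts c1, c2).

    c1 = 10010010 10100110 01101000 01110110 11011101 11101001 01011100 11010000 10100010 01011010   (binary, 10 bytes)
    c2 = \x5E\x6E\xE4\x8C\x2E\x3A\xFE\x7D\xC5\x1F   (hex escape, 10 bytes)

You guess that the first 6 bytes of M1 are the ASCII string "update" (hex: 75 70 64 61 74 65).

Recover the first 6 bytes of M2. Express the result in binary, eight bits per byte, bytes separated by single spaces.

First, c1 ⊕ c2 = (M1 ⊕ K) ⊕ (M2 ⊕ K) = M1 ⊕ M2, so the key drops out. Then M2 = (M1 ⊕ M2) ⊕ M1 over the first 6 bytes.
byte 0: (92 XOR 5e) XOR 75 = cc XOR 75 = b9
byte 1: (a6 XOR 6e) XOR 70 = c8 XOR 70 = b8
byte 2: (68 XOR e4) XOR 64 = 8c XOR 64 = e8
byte 3: (76 XOR 8c) XOR 61 = fa XOR 61 = 9b
byte 4: (dd XOR 2e) XOR 74 = f3 XOR 74 = 87
byte 5: (e9 XOR 3a) XOR 65 = d3 XOR 65 = b6

10111001 10111000 11101000 10011011 10000111 10110110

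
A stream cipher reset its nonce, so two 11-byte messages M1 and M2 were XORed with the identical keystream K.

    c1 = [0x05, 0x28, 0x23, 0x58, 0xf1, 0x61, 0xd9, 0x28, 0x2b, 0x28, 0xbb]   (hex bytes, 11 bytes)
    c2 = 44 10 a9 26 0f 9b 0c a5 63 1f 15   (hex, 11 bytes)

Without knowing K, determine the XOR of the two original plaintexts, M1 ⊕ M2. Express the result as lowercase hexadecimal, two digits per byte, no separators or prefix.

41388a7efefad58d4837ae

c1 ⊕ c2 = (M1 ⊕ K) ⊕ (M2 ⊕ K) = M1 ⊕ M2 — the shared key cancels under XOR.
byte 0: 05 ⊕ 44 = 41
byte 1: 28 ⊕ 10 = 38
byte 2: 23 ⊕ a9 = 8a
byte 3: 58 ⊕ 26 = 7e
byte 4: f1 ⊕ 0f = fe
byte 5: 61 ⊕ 9b = fa
byte 6: d9 ⊕ 0c = d5
byte 7: 28 ⊕ a5 = 8d
byte 8: 2b ⊕ 63 = 48
byte 9: 28 ⊕ 1f = 37
byte 10: bb ⊕ 15 = ae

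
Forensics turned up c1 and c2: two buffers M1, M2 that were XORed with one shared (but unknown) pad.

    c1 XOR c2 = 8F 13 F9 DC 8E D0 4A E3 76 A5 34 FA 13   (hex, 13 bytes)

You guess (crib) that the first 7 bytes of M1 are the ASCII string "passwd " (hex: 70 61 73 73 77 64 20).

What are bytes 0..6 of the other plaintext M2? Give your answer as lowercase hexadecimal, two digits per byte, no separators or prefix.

Since c1 ⊕ c2 = M1 ⊕ M2, XORing with the guessed M1 bytes yields the corresponding M2 bytes: M2 = (c1 ⊕ c2) ⊕ M1.
8f ⊕ 70 = ff
13 ⊕ 61 = 72
f9 ⊕ 73 = 8a
dc ⊕ 73 = af
8e ⊕ 77 = f9
d0 ⊕ 64 = b4
4a ⊕ 20 = 6a

ff728aaff9b46a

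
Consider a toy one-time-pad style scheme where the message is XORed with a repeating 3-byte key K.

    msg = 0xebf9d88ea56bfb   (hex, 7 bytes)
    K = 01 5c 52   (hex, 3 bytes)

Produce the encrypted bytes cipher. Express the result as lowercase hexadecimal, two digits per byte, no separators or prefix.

eaa58a8ff939fa

The 3-byte key repeats, so the effective keystream is 01 5c 52 01 5c 52 01.
byte 0: eb XOR 01 = ea
byte 1: f9 XOR 5c = a5
byte 2: d8 XOR 52 = 8a
byte 3: 8e XOR 01 = 8f
byte 4: a5 XOR 5c = f9
byte 5: 6b XOR 52 = 39
byte 6: fb XOR 01 = fa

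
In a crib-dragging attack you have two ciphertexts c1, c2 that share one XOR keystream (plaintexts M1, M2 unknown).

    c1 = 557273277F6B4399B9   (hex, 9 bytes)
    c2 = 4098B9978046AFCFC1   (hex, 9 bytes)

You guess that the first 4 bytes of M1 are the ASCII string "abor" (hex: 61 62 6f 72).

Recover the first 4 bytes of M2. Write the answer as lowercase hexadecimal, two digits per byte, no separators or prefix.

7488a5c2

First, c1 ⊕ c2 = (M1 ⊕ K) ⊕ (M2 ⊕ K) = M1 ⊕ M2, so the key drops out. Then M2 = (M1 ⊕ M2) ⊕ M1 over the first 4 bytes.
byte 0: (55 ^ 40) ^ 61 = 15 ^ 61 = 74
byte 1: (72 ^ 98) ^ 62 = ea ^ 62 = 88
byte 2: (73 ^ b9) ^ 6f = ca ^ 6f = a5
byte 3: (27 ^ 97) ^ 72 = b0 ^ 72 = c2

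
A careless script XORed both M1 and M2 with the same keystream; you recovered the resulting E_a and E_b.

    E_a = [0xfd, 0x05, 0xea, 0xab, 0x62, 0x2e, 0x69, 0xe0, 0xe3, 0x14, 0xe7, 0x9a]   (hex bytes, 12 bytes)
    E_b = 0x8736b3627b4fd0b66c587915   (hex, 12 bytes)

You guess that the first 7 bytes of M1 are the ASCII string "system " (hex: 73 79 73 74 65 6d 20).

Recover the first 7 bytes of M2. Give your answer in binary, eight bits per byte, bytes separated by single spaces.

First, E_a ⊕ E_b = (M1 ⊕ K) ⊕ (M2 ⊕ K) = M1 ⊕ M2, so the key drops out. Then M2 = (M1 ⊕ M2) ⊕ M1 over the first 7 bytes.
byte 0: (fd ⊕ 87) ⊕ 73 = 7a ⊕ 73 = 09
byte 1: (05 ⊕ 36) ⊕ 79 = 33 ⊕ 79 = 4a
byte 2: (ea ⊕ b3) ⊕ 73 = 59 ⊕ 73 = 2a
byte 3: (ab ⊕ 62) ⊕ 74 = c9 ⊕ 74 = bd
byte 4: (62 ⊕ 7b) ⊕ 65 = 19 ⊕ 65 = 7c
byte 5: (2e ⊕ 4f) ⊕ 6d = 61 ⊕ 6d = 0c
byte 6: (69 ⊕ d0) ⊕ 20 = b9 ⊕ 20 = 99

00001001 01001010 00101010 10111101 01111100 00001100 10011001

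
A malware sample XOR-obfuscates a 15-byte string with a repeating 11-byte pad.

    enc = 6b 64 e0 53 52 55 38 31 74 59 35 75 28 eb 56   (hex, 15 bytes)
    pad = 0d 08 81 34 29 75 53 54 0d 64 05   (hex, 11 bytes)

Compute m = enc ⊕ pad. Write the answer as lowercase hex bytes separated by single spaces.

The 11-byte key repeats, so the effective keystream is 0d 08 81 34 29 75 53 54 0d 64 05 0d 08 81 34.
byte 0: 01101011 ⊕ 00001101 = 01100110
byte 1: 01100100 ⊕ 00001000 = 01101100
byte 2: 11100000 ⊕ 10000001 = 01100001
byte 3: 01010011 ⊕ 00110100 = 01100111
byte 4: 01010010 ⊕ 00101001 = 01111011
byte 5: 01010101 ⊕ 01110101 = 00100000
byte 6: 00111000 ⊕ 01010011 = 01101011
byte 7: 00110001 ⊕ 01010100 = 01100101
byte 8: 01110100 ⊕ 00001101 = 01111001
byte 9: 01011001 ⊕ 01100100 = 00111101
byte 10: 00110101 ⊕ 00000101 = 00110000
byte 11: 01110101 ⊕ 00001101 = 01111000
byte 12: 00101000 ⊕ 00001000 = 00100000
byte 13: 11101011 ⊕ 10000001 = 01101010
byte 14: 01010110 ⊕ 00110100 = 01100010

66 6c 61 67 7b 20 6b 65 79 3d 30 78 20 6a 62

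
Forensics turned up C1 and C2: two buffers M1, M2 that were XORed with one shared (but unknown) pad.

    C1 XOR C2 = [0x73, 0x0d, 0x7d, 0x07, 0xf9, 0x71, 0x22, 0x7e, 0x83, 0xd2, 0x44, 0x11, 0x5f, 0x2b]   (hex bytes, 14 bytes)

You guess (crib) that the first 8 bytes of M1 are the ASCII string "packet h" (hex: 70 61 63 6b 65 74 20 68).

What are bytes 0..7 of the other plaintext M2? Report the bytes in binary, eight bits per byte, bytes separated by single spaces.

Since C1 ⊕ C2 = M1 ⊕ M2, XORing with the guessed M1 bytes yields the corresponding M2 bytes: M2 = (C1 ⊕ C2) ⊕ M1.
byte 0: 73 ⊕ 70 = 03
byte 1: 0d ⊕ 61 = 6c
byte 2: 7d ⊕ 63 = 1e
byte 3: 07 ⊕ 6b = 6c
byte 4: f9 ⊕ 65 = 9c
byte 5: 71 ⊕ 74 = 05
byte 6: 22 ⊕ 20 = 02
byte 7: 7e ⊕ 68 = 16

00000011 01101100 00011110 01101100 10011100 00000101 00000010 00010110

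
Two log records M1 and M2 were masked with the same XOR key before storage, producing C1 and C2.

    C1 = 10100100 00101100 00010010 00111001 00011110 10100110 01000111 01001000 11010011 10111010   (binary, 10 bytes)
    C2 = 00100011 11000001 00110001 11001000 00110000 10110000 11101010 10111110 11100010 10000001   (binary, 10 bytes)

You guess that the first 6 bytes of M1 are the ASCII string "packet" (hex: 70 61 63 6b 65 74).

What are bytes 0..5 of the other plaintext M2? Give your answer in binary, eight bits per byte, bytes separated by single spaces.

First, C1 ⊕ C2 = (M1 ⊕ K) ⊕ (M2 ⊕ K) = M1 ⊕ M2, so the key drops out. Then M2 = (M1 ⊕ M2) ⊕ M1 over the first 6 bytes.
byte 0: (a4 ^ 23) ^ 70 = 87 ^ 70 = f7
byte 1: (2c ^ c1) ^ 61 = ed ^ 61 = 8c
byte 2: (12 ^ 31) ^ 63 = 23 ^ 63 = 40
byte 3: (39 ^ c8) ^ 6b = f1 ^ 6b = 9a
byte 4: (1e ^ 30) ^ 65 = 2e ^ 65 = 4b
byte 5: (a6 ^ b0) ^ 74 = 16 ^ 74 = 62

11110111 10001100 01000000 10011010 01001011 01100010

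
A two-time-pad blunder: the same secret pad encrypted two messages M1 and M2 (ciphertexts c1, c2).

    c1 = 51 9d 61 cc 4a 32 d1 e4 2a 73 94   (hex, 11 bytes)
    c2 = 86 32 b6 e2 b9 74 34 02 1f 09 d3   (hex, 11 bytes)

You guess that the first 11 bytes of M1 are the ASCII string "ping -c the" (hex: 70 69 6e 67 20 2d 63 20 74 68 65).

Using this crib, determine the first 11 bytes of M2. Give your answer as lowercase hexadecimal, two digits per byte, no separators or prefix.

First, c1 ⊕ c2 = (M1 ⊕ K) ⊕ (M2 ⊕ K) = M1 ⊕ M2, so the key drops out. Then M2 = (M1 ⊕ M2) ⊕ M1 over the first 11 bytes.
byte 0: (51 xor 86) xor 70 = d7 xor 70 = a7
byte 1: (9d xor 32) xor 69 = af xor 69 = c6
byte 2: (61 xor b6) xor 6e = d7 xor 6e = b9
byte 3: (cc xor e2) xor 67 = 2e xor 67 = 49
byte 4: (4a xor b9) xor 20 = f3 xor 20 = d3
byte 5: (32 xor 74) xor 2d = 46 xor 2d = 6b
byte 6: (d1 xor 34) xor 63 = e5 xor 63 = 86
byte 7: (e4 xor 02) xor 20 = e6 xor 20 = c6
byte 8: (2a xor 1f) xor 74 = 35 xor 74 = 41
byte 9: (73 xor 09) xor 68 = 7a xor 68 = 12
byte 10: (94 xor d3) xor 65 = 47 xor 65 = 22

a7c6b949d36b86c6411222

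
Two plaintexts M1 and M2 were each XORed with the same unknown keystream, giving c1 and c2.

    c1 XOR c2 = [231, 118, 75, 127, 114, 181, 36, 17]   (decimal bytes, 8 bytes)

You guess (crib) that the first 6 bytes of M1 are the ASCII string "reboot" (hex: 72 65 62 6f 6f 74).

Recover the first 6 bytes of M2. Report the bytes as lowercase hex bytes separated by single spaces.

95 13 29 10 1d c1

Since c1 ⊕ c2 = M1 ⊕ M2, XORing with the guessed M1 bytes yields the corresponding M2 bytes: M2 = (c1 ⊕ c2) ⊕ M1.
byte 0: 231 xor 114 = 149
byte 1: 118 xor 101 =  19
byte 2:  75 xor  98 =  41
byte 3: 127 xor 111 =  16
byte 4: 114 xor 111 =  29
byte 5: 181 xor 116 = 193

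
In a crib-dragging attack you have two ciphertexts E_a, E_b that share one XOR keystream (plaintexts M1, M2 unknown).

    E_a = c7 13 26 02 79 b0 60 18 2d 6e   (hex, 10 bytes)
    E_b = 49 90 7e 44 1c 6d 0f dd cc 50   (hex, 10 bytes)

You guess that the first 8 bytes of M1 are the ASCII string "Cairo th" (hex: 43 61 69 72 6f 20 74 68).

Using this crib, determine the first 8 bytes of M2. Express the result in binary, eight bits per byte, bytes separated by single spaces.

First, E_a ⊕ E_b = (M1 ⊕ K) ⊕ (M2 ⊕ K) = M1 ⊕ M2, so the key drops out. Then M2 = (M1 ⊕ M2) ⊕ M1 over the first 8 bytes.
byte 0: (c7 XOR 49) XOR 43 = 8e XOR 43 = cd
byte 1: (13 XOR 90) XOR 61 = 83 XOR 61 = e2
byte 2: (26 XOR 7e) XOR 69 = 58 XOR 69 = 31
byte 3: (02 XOR 44) XOR 72 = 46 XOR 72 = 34
byte 4: (79 XOR 1c) XOR 6f = 65 XOR 6f = 0a
byte 5: (b0 XOR 6d) XOR 20 = dd XOR 20 = fd
byte 6: (60 XOR 0f) XOR 74 = 6f XOR 74 = 1b
byte 7: (18 XOR dd) XOR 68 = c5 XOR 68 = ad

11001101 11100010 00110001 00110100 00001010 11111101 00011011 10101101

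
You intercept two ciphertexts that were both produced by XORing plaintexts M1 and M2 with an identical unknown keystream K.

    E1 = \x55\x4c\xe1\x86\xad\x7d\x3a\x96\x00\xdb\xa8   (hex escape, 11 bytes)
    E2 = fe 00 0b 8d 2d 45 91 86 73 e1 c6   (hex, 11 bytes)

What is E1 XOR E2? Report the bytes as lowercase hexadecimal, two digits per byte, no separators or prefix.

ab4cea0b8038ab10733a6e

E1 ⊕ E2 = (M1 ⊕ K) ⊕ (M2 ⊕ K) = M1 ⊕ M2 — the shared key cancels under XOR.
55 ^ fe = ab
4c ^ 00 = 4c
e1 ^ 0b = ea
86 ^ 8d = 0b
ad ^ 2d = 80
7d ^ 45 = 38
3a ^ 91 = ab
96 ^ 86 = 10
00 ^ 73 = 73
db ^ e1 = 3a
a8 ^ c6 = 6e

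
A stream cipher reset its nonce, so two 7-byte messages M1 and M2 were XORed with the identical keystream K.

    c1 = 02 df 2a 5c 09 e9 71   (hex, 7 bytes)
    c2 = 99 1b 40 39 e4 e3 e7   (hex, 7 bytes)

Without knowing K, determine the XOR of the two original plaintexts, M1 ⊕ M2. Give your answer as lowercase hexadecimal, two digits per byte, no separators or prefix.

c1 ⊕ c2 = (M1 ⊕ K) ⊕ (M2 ⊕ K) = M1 ⊕ M2 — the shared key cancels under XOR.
byte 0: 02 ⊕ 99 = 9b
byte 1: df ⊕ 1b = c4
byte 2: 2a ⊕ 40 = 6a
byte 3: 5c ⊕ 39 = 65
byte 4: 09 ⊕ e4 = ed
byte 5: e9 ⊕ e3 = 0a
byte 6: 71 ⊕ e7 = 96

9bc46a65ed0a96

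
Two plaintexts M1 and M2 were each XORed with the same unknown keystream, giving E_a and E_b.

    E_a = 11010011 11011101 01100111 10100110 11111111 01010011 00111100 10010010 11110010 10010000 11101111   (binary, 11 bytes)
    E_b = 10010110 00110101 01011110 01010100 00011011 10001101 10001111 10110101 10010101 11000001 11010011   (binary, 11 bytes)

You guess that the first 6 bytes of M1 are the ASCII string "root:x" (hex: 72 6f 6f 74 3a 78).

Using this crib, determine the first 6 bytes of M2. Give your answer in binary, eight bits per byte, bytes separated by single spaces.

First, E_a ⊕ E_b = (M1 ⊕ K) ⊕ (M2 ⊕ K) = M1 ⊕ M2, so the key drops out. Then M2 = (M1 ⊕ M2) ⊕ M1 over the first 6 bytes.
byte 0: (d3 ⊕ 96) ⊕ 72 = 45 ⊕ 72 = 37
byte 1: (dd ⊕ 35) ⊕ 6f = e8 ⊕ 6f = 87
byte 2: (67 ⊕ 5e) ⊕ 6f = 39 ⊕ 6f = 56
byte 3: (a6 ⊕ 54) ⊕ 74 = f2 ⊕ 74 = 86
byte 4: (ff ⊕ 1b) ⊕ 3a = e4 ⊕ 3a = de
byte 5: (53 ⊕ 8d) ⊕ 78 = de ⊕ 78 = a6

00110111 10000111 01010110 10000110 11011110 10100110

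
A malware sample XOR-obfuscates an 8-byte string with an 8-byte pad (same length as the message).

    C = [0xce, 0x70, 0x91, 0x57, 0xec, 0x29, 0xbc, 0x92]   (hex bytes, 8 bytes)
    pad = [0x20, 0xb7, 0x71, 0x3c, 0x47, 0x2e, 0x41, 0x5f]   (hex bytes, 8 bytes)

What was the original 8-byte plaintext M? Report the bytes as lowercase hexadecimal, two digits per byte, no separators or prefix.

byte 0: ce ⊕ 20 = ee
byte 1: 70 ⊕ b7 = c7
byte 2: 91 ⊕ 71 = e0
byte 3: 57 ⊕ 3c = 6b
byte 4: ec ⊕ 47 = ab
byte 5: 29 ⊕ 2e = 07
byte 6: bc ⊕ 41 = fd
byte 7: 92 ⊕ 5f = cd

eec7e06bab07fdcd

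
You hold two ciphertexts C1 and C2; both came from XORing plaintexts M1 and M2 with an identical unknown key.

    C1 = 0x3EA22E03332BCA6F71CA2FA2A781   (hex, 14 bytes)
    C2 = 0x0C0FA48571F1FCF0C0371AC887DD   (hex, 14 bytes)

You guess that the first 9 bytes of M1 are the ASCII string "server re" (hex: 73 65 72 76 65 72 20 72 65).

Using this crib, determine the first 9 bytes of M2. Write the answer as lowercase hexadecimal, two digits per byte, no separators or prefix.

41c8f8f027a816edd4

First, C1 ⊕ C2 = (M1 ⊕ K) ⊕ (M2 ⊕ K) = M1 ⊕ M2, so the key drops out. Then M2 = (M1 ⊕ M2) ⊕ M1 over the first 9 bytes.
byte 0: (3e XOR 0c) XOR 73 = 32 XOR 73 = 41
byte 1: (a2 XOR 0f) XOR 65 = ad XOR 65 = c8
byte 2: (2e XOR a4) XOR 72 = 8a XOR 72 = f8
byte 3: (03 XOR 85) XOR 76 = 86 XOR 76 = f0
byte 4: (33 XOR 71) XOR 65 = 42 XOR 65 = 27
byte 5: (2b XOR f1) XOR 72 = da XOR 72 = a8
byte 6: (ca XOR fc) XOR 20 = 36 XOR 20 = 16
byte 7: (6f XOR f0) XOR 72 = 9f XOR 72 = ed
byte 8: (71 XOR c0) XOR 65 = b1 XOR 65 = d4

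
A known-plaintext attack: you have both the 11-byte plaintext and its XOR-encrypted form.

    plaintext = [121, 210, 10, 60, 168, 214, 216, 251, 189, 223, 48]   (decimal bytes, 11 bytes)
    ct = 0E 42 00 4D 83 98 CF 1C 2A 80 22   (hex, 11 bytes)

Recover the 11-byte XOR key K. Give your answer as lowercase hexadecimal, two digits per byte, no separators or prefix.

Since ct = plaintext ⊕ K, XORing both sides with plaintext gives K = plaintext ⊕ ct.
79 ^ 0e = 77
d2 ^ 42 = 90
0a ^ 00 = 0a
3c ^ 4d = 71
a8 ^ 83 = 2b
d6 ^ 98 = 4e
d8 ^ cf = 17
fb ^ 1c = e7
bd ^ 2a = 97
df ^ 80 = 5f
30 ^ 22 = 12

77900a712b4e17e7975f12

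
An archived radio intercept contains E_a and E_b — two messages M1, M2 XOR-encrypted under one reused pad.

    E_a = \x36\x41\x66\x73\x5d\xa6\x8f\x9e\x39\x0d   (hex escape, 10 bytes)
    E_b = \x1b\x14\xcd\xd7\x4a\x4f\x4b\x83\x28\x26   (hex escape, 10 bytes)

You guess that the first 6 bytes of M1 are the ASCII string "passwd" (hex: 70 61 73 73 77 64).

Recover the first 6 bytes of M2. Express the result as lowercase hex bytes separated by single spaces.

First, E_a ⊕ E_b = (M1 ⊕ K) ⊕ (M2 ⊕ K) = M1 ⊕ M2, so the key drops out. Then M2 = (M1 ⊕ M2) ⊕ M1 over the first 6 bytes.
byte 0: (36 xor 1b) xor 70 = 2d xor 70 = 5d
byte 1: (41 xor 14) xor 61 = 55 xor 61 = 34
byte 2: (66 xor cd) xor 73 = ab xor 73 = d8
byte 3: (73 xor d7) xor 73 = a4 xor 73 = d7
byte 4: (5d xor 4a) xor 77 = 17 xor 77 = 60
byte 5: (a6 xor 4f) xor 64 = e9 xor 64 = 8d

5d 34 d8 d7 60 8d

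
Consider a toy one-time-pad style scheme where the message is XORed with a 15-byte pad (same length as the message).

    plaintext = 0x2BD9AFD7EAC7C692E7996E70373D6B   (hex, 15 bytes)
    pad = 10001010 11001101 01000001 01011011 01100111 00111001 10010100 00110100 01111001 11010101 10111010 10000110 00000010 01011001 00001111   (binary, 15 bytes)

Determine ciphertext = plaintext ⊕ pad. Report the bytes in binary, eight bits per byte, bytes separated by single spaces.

00101011 XOR 10001010 = 10100001
11011001 XOR 11001101 = 00010100
10101111 XOR 01000001 = 11101110
11010111 XOR 01011011 = 10001100
11101010 XOR 01100111 = 10001101
11000111 XOR 00111001 = 11111110
11000110 XOR 10010100 = 01010010
10010010 XOR 00110100 = 10100110
11100111 XOR 01111001 = 10011110
10011001 XOR 11010101 = 01001100
01101110 XOR 10111010 = 11010100
01110000 XOR 10000110 = 11110110
00110111 XOR 00000010 = 00110101
00111101 XOR 01011001 = 01100100
01101011 XOR 00001111 = 01100100

10100001 00010100 11101110 10001100 10001101 11111110 01010010 10100110 10011110 01001100 11010100 11110110 00110101 01100100 01100100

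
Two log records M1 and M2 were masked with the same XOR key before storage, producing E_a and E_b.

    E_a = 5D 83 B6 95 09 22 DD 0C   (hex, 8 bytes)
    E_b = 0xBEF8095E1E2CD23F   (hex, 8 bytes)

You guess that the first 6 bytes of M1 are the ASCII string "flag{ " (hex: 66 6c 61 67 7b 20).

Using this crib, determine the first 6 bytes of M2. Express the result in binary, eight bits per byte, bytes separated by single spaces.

First, E_a ⊕ E_b = (M1 ⊕ K) ⊕ (M2 ⊕ K) = M1 ⊕ M2, so the key drops out. Then M2 = (M1 ⊕ M2) ⊕ M1 over the first 6 bytes.
byte 0: (5d XOR be) XOR 66 = e3 XOR 66 = 85
byte 1: (83 XOR f8) XOR 6c = 7b XOR 6c = 17
byte 2: (b6 XOR 09) XOR 61 = bf XOR 61 = de
byte 3: (95 XOR 5e) XOR 67 = cb XOR 67 = ac
byte 4: (09 XOR 1e) XOR 7b = 17 XOR 7b = 6c
byte 5: (22 XOR 2c) XOR 20 = 0e XOR 20 = 2e

10000101 00010111 11011110 10101100 01101100 00101110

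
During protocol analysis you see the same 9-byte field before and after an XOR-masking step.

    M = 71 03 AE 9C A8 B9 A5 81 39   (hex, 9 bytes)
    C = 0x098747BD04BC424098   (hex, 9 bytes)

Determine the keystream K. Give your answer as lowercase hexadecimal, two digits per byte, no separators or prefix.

7884e921ac05e7c1a1

Since C = M ⊕ K, XORing both sides with M gives K = M ⊕ C.
71 xor 09 = 78
03 xor 87 = 84
ae xor 47 = e9
9c xor bd = 21
a8 xor 04 = ac
b9 xor bc = 05
a5 xor 42 = e7
81 xor 40 = c1
39 xor 98 = a1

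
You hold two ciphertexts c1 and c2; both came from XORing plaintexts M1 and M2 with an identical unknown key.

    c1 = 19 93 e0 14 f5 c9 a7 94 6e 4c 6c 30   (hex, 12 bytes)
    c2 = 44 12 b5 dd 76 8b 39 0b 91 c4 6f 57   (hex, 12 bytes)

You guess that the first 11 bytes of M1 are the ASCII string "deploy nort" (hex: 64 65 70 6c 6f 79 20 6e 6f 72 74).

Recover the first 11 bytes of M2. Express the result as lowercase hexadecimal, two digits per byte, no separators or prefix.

39e425a5ec3bbef190fa77

First, c1 ⊕ c2 = (M1 ⊕ K) ⊕ (M2 ⊕ K) = M1 ⊕ M2, so the key drops out. Then M2 = (M1 ⊕ M2) ⊕ M1 over the first 11 bytes.
byte 0: (19 xor 44) xor 64 = 5d xor 64 = 39
byte 1: (93 xor 12) xor 65 = 81 xor 65 = e4
byte 2: (e0 xor b5) xor 70 = 55 xor 70 = 25
byte 3: (14 xor dd) xor 6c = c9 xor 6c = a5
byte 4: (f5 xor 76) xor 6f = 83 xor 6f = ec
byte 5: (c9 xor 8b) xor 79 = 42 xor 79 = 3b
byte 6: (a7 xor 39) xor 20 = 9e xor 20 = be
byte 7: (94 xor 0b) xor 6e = 9f xor 6e = f1
byte 8: (6e xor 91) xor 6f = ff xor 6f = 90
byte 9: (4c xor c4) xor 72 = 88 xor 72 = fa
byte 10: (6c xor 6f) xor 74 = 03 xor 74 = 77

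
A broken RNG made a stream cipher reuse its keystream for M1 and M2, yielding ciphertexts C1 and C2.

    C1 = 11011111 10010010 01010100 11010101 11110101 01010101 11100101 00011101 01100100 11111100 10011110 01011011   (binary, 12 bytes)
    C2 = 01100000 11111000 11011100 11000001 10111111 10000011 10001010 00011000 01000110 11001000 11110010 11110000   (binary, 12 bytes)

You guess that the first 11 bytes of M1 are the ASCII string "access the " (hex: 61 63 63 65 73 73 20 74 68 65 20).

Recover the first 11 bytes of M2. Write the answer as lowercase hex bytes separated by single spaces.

First, C1 ⊕ C2 = (M1 ⊕ K) ⊕ (M2 ⊕ K) = M1 ⊕ M2, so the key drops out. Then M2 = (M1 ⊕ M2) ⊕ M1 over the first 11 bytes.
byte 0: (df xor 60) xor 61 = bf xor 61 = de
byte 1: (92 xor f8) xor 63 = 6a xor 63 = 09
byte 2: (54 xor dc) xor 63 = 88 xor 63 = eb
byte 3: (d5 xor c1) xor 65 = 14 xor 65 = 71
byte 4: (f5 xor bf) xor 73 = 4a xor 73 = 39
byte 5: (55 xor 83) xor 73 = d6 xor 73 = a5
byte 6: (e5 xor 8a) xor 20 = 6f xor 20 = 4f
byte 7: (1d xor 18) xor 74 = 05 xor 74 = 71
byte 8: (64 xor 46) xor 68 = 22 xor 68 = 4a
byte 9: (fc xor c8) xor 65 = 34 xor 65 = 51
byte 10: (9e xor f2) xor 20 = 6c xor 20 = 4c

de 09 eb 71 39 a5 4f 71 4a 51 4c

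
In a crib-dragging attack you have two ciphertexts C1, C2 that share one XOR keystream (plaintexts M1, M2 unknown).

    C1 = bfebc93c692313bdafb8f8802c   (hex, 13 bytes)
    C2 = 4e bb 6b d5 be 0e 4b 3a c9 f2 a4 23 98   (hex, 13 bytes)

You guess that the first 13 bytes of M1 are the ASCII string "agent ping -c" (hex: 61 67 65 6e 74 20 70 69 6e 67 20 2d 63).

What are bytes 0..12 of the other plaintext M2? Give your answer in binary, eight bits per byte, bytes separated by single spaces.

10010000 00110111 11000111 10000111 10100011 00001101 00101000 11101110 00001000 00101101 01111100 10001110 11010111

First, C1 ⊕ C2 = (M1 ⊕ K) ⊕ (M2 ⊕ K) = M1 ⊕ M2, so the key drops out. Then M2 = (M1 ⊕ M2) ⊕ M1 over the first 13 bytes.
byte 0: (bf ⊕ 4e) ⊕ 61 = f1 ⊕ 61 = 90
byte 1: (eb ⊕ bb) ⊕ 67 = 50 ⊕ 67 = 37
byte 2: (c9 ⊕ 6b) ⊕ 65 = a2 ⊕ 65 = c7
byte 3: (3c ⊕ d5) ⊕ 6e = e9 ⊕ 6e = 87
byte 4: (69 ⊕ be) ⊕ 74 = d7 ⊕ 74 = a3
byte 5: (23 ⊕ 0e) ⊕ 20 = 2d ⊕ 20 = 0d
byte 6: (13 ⊕ 4b) ⊕ 70 = 58 ⊕ 70 = 28
byte 7: (bd ⊕ 3a) ⊕ 69 = 87 ⊕ 69 = ee
byte 8: (af ⊕ c9) ⊕ 6e = 66 ⊕ 6e = 08
byte 9: (b8 ⊕ f2) ⊕ 67 = 4a ⊕ 67 = 2d
byte 10: (f8 ⊕ a4) ⊕ 20 = 5c ⊕ 20 = 7c
byte 11: (80 ⊕ 23) ⊕ 2d = a3 ⊕ 2d = 8e
byte 12: (2c ⊕ 98) ⊕ 63 = b4 ⊕ 63 = d7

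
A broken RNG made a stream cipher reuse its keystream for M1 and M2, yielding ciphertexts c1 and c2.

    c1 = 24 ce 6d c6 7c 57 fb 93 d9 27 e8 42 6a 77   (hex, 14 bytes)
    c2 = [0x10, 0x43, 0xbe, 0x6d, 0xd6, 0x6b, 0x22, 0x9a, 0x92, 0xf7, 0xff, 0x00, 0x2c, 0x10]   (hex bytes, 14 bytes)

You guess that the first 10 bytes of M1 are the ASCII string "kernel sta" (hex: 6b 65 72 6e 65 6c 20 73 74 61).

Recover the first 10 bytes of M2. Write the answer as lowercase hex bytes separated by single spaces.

5f e8 a1 c5 cf 50 f9 7a 3f b1

First, c1 ⊕ c2 = (M1 ⊕ K) ⊕ (M2 ⊕ K) = M1 ⊕ M2, so the key drops out. Then M2 = (M1 ⊕ M2) ⊕ M1 over the first 10 bytes.
byte 0: (24 xor 10) xor 6b = 34 xor 6b = 5f
byte 1: (ce xor 43) xor 65 = 8d xor 65 = e8
byte 2: (6d xor be) xor 72 = d3 xor 72 = a1
byte 3: (c6 xor 6d) xor 6e = ab xor 6e = c5
byte 4: (7c xor d6) xor 65 = aa xor 65 = cf
byte 5: (57 xor 6b) xor 6c = 3c xor 6c = 50
byte 6: (fb xor 22) xor 20 = d9 xor 20 = f9
byte 7: (93 xor 9a) xor 73 = 09 xor 73 = 7a
byte 8: (d9 xor 92) xor 74 = 4b xor 74 = 3f
byte 9: (27 xor f7) xor 61 = d0 xor 61 = b1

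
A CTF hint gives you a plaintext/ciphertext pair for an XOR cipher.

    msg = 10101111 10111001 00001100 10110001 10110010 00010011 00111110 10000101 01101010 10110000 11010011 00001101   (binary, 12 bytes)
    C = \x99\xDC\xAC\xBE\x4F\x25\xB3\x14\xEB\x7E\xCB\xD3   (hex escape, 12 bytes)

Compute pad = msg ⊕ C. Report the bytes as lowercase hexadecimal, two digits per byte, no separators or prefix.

3665a00ffd368d9181ce18de

Since C = msg ⊕ pad, XORing both sides with msg gives pad = msg ⊕ C.
af ⊕ 99 = 36
b9 ⊕ dc = 65
0c ⊕ ac = a0
b1 ⊕ be = 0f
b2 ⊕ 4f = fd
13 ⊕ 25 = 36
3e ⊕ b3 = 8d
85 ⊕ 14 = 91
6a ⊕ eb = 81
b0 ⊕ 7e = ce
d3 ⊕ cb = 18
0d ⊕ d3 = de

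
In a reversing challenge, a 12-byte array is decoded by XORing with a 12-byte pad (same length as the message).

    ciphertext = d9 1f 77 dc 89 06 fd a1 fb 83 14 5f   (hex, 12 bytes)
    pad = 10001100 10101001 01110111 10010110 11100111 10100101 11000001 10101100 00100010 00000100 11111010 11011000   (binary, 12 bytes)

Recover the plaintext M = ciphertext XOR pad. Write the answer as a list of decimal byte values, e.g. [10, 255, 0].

[85, 182, 0, 74, 110, 163, 60, 13, 217, 135, 238, 135]

XOR is its own inverse, so applying the key byte-wise gives the result directly.
byte 0: d9 ^ 8c = 55
byte 1: 1f ^ a9 = b6
byte 2: 77 ^ 77 = 00
byte 3: dc ^ 96 = 4a
byte 4: 89 ^ e7 = 6e
byte 5: 06 ^ a5 = a3
byte 6: fd ^ c1 = 3c
byte 7: a1 ^ ac = 0d
byte 8: fb ^ 22 = d9
byte 9: 83 ^ 04 = 87
byte 10: 14 ^ fa = ee
byte 11: 5f ^ d8 = 87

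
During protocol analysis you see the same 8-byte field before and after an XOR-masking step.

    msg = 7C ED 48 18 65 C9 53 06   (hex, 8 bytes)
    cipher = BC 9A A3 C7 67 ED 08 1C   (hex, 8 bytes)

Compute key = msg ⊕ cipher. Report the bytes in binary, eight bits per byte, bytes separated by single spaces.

Since cipher = msg ⊕ key, XORing both sides with msg gives key = msg ⊕ cipher.
7c xor bc = c0
ed xor 9a = 77
48 xor a3 = eb
18 xor c7 = df
65 xor 67 = 02
c9 xor ed = 24
53 xor 08 = 5b
06 xor 1c = 1a

11000000 01110111 11101011 11011111 00000010 00100100 01011011 00011010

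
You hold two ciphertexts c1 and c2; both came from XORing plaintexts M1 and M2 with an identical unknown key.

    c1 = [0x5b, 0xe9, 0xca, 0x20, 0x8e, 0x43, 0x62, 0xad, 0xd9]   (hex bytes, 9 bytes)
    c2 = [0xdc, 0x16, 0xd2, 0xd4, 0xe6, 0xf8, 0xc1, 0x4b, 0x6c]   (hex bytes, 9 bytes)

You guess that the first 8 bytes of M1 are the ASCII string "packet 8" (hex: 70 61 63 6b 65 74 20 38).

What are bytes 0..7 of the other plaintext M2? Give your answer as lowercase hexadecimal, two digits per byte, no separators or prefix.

First, c1 ⊕ c2 = (M1 ⊕ K) ⊕ (M2 ⊕ K) = M1 ⊕ M2, so the key drops out. Then M2 = (M1 ⊕ M2) ⊕ M1 over the first 8 bytes.
byte 0: (5b ⊕ dc) ⊕ 70 = 87 ⊕ 70 = f7
byte 1: (e9 ⊕ 16) ⊕ 61 = ff ⊕ 61 = 9e
byte 2: (ca ⊕ d2) ⊕ 63 = 18 ⊕ 63 = 7b
byte 3: (20 ⊕ d4) ⊕ 6b = f4 ⊕ 6b = 9f
byte 4: (8e ⊕ e6) ⊕ 65 = 68 ⊕ 65 = 0d
byte 5: (43 ⊕ f8) ⊕ 74 = bb ⊕ 74 = cf
byte 6: (62 ⊕ c1) ⊕ 20 = a3 ⊕ 20 = 83
byte 7: (ad ⊕ 4b) ⊕ 38 = e6 ⊕ 38 = de

f79e7b9f0dcf83de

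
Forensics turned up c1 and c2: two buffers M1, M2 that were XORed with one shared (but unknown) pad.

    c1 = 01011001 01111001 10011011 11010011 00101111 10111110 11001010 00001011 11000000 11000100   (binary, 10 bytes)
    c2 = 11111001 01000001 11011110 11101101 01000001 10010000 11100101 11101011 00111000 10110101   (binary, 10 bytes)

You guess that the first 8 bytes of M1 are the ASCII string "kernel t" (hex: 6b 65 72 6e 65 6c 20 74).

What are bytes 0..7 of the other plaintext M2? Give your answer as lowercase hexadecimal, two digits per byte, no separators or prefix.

cb5d37500b420f94

First, c1 ⊕ c2 = (M1 ⊕ K) ⊕ (M2 ⊕ K) = M1 ⊕ M2, so the key drops out. Then M2 = (M1 ⊕ M2) ⊕ M1 over the first 8 bytes.
byte 0: (59 ⊕ f9) ⊕ 6b = a0 ⊕ 6b = cb
byte 1: (79 ⊕ 41) ⊕ 65 = 38 ⊕ 65 = 5d
byte 2: (9b ⊕ de) ⊕ 72 = 45 ⊕ 72 = 37
byte 3: (d3 ⊕ ed) ⊕ 6e = 3e ⊕ 6e = 50
byte 4: (2f ⊕ 41) ⊕ 65 = 6e ⊕ 65 = 0b
byte 5: (be ⊕ 90) ⊕ 6c = 2e ⊕ 6c = 42
byte 6: (ca ⊕ e5) ⊕ 20 = 2f ⊕ 20 = 0f
byte 7: (0b ⊕ eb) ⊕ 74 = e0 ⊕ 74 = 94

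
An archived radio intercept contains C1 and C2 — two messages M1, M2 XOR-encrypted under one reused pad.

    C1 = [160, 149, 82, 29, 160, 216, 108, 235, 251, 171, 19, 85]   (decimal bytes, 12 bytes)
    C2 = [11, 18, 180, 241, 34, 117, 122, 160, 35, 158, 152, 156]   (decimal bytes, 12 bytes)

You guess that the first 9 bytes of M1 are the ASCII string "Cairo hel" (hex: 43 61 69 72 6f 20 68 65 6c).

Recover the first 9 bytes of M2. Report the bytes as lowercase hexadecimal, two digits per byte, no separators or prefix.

First, C1 ⊕ C2 = (M1 ⊕ K) ⊕ (M2 ⊕ K) = M1 ⊕ M2, so the key drops out. Then M2 = (M1 ⊕ M2) ⊕ M1 over the first 9 bytes.
byte 0: (a0 XOR 0b) XOR 43 = ab XOR 43 = e8
byte 1: (95 XOR 12) XOR 61 = 87 XOR 61 = e6
byte 2: (52 XOR b4) XOR 69 = e6 XOR 69 = 8f
byte 3: (1d XOR f1) XOR 72 = ec XOR 72 = 9e
byte 4: (a0 XOR 22) XOR 6f = 82 XOR 6f = ed
byte 5: (d8 XOR 75) XOR 20 = ad XOR 20 = 8d
byte 6: (6c XOR 7a) XOR 68 = 16 XOR 68 = 7e
byte 7: (eb XOR a0) XOR 65 = 4b XOR 65 = 2e
byte 8: (fb XOR 23) XOR 6c = d8 XOR 6c = b4

e8e68f9eed8d7e2eb4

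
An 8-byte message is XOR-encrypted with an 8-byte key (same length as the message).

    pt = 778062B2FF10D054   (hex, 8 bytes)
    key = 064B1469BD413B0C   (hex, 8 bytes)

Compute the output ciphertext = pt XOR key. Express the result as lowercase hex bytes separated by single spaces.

77 ^ 06 = 71
80 ^ 4b = cb
62 ^ 14 = 76
b2 ^ 69 = db
ff ^ bd = 42
10 ^ 41 = 51
d0 ^ 3b = eb
54 ^ 0c = 58

71 cb 76 db 42 51 eb 58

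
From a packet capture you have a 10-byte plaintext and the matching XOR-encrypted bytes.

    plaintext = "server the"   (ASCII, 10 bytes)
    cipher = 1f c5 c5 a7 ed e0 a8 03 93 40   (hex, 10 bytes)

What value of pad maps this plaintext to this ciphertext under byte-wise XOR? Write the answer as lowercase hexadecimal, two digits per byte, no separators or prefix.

Since cipher = plaintext ⊕ pad, XORing both sides with plaintext gives pad = plaintext ⊕ cipher.
73 ^ 1f = 6c
65 ^ c5 = a0
72 ^ c5 = b7
76 ^ a7 = d1
65 ^ ed = 88
72 ^ e0 = 92
20 ^ a8 = 88
74 ^ 03 = 77
68 ^ 93 = fb
65 ^ 40 = 25

6ca0b7d188928877fb25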